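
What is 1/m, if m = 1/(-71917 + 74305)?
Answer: 2388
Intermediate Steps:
m = 1/2388 ≈ 0.00041876
1/m = 1/(1/2388) = 2388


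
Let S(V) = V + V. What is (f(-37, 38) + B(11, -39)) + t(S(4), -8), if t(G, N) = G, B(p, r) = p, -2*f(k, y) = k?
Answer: 75/2 ≈ 37.500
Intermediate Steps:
f(k, y) = -k/2
S(V) = 2*V
(f(-37, 38) + B(11, -39)) + t(S(4), -8) = (-½*(-37) + 11) + 2*4 = (37/2 + 11) + 8 = 59/2 + 8 = 75/2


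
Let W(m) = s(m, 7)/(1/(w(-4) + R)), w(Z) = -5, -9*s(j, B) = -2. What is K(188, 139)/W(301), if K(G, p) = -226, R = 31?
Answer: -1017/26 ≈ -39.115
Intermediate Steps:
s(j, B) = 2/9 (s(j, B) = -1/9*(-2) = 2/9)
W(m) = 52/9 (W(m) = 2/(9*(1/(-5 + 31))) = 2/(9*(1/26)) = (2/9)*26 = 52/9)
K(188, 139)/W(301) = -226/52/9 = -226*9/52 = -1017/26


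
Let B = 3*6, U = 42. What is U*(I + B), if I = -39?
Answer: -882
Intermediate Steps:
B = 18
U*(I + B) = 42*(-39 + 18) = 42*(-21) = -882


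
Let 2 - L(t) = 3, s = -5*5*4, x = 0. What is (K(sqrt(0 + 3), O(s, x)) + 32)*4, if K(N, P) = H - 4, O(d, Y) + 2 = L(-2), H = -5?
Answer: 92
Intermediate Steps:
s = -100 (s = -25*4 = -100)
L(t) = -1 (L(t) = 2 - 1*3 = 2 - 3 = -1)
O(d, Y) = -3 (O(d, Y) = -2 - 1 = -3)
K(N, P) = -9 (K(N, P) = -5 - 4 = -9)
(K(sqrt(0 + 3), O(s, x)) + 32)*4 = (-9 + 32)*4 = 23*4 = 92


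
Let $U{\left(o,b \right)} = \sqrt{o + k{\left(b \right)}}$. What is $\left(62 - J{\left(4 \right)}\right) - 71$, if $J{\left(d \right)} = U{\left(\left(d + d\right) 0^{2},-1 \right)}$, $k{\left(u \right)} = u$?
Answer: $-9 - i \approx -9.0 - 1.0 i$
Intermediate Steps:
$U{\left(o,b \right)} = \sqrt{b + o}$ ($U{\left(o,b \right)} = \sqrt{o + b} = \sqrt{b + o}$)
$J{\left(d \right)} = i$ ($J{\left(d \right)} = \sqrt{-1 + \left(d + d\right) 0^{2}} = \sqrt{-1 + 2 d 0} = \sqrt{-1 + 0} = \sqrt{-1} = i$)
$\left(62 - J{\left(4 \right)}\right) - 71 = \left(62 - i\right) - 71 = -9 - i$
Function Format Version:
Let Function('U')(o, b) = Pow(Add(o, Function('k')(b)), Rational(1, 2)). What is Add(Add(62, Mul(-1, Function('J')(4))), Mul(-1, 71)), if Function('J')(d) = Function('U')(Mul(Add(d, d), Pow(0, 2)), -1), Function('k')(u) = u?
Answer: Add(-9, Mul(-1, I)) ≈ Add(-9.0000, Mul(-1.0000, I))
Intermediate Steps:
Function('U')(o, b) = Pow(Add(b, o), Rational(1, 2)) (Function('U')(o, b) = Pow(Add(o, b), Rational(1, 2)) = Pow(Add(b, o), Rational(1, 2)))
Function('J')(d) = I (Function('J')(d) = Pow(Add(-1, Mul(Add(d, d), Pow(0, 2))), Rational(1, 2)) = Pow(Add(-1, Mul(Mul(2, d), 0)), Rational(1, 2)) = Pow(Add(-1, 0), Rational(1, 2)) = Pow(-1, Rational(1, 2)) = I)
Add(Add(62, Mul(-1, Function('J')(4))), Mul(-1, 71)) = Add(Add(62, Mul(-1, I)), Mul(-1, 71)) = Add(Add(62, Mul(-1, I)), -71) = Add(-9, Mul(-1, I))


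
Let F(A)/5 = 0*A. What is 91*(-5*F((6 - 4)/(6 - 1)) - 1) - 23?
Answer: -114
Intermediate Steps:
F(A) = 0 (F(A) = 5*(0*A) = 5*0 = 0)
91*(-5*F((6 - 4)/(6 - 1)) - 1) - 23 = 91*(-5*0 - 1) - 23 = 91*(0 - 1) - 23 = 91*(-1) - 23 = -91 - 23 = -114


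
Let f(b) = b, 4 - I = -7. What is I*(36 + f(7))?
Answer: 473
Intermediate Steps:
I = 11 (I = 4 - 1*(-7) = 4 + 7 = 11)
I*(36 + f(7)) = 11*(36 + 7) = 11*43 = 473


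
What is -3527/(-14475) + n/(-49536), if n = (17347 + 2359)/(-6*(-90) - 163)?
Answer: 10930289099/45053611200 ≈ 0.24261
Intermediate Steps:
n = 19706/377 (n = 19706/(540 - 163) = 19706/377 ≈ 52.271)
-3527/(-14475) + n/(-49536) = -3527/(-14475) + (19706/377)/(-49536) = -3527*(-1/14475) + (19706/377)*(-1/49536) = 3527/14475 - 9853/9337536 = 10930289099/45053611200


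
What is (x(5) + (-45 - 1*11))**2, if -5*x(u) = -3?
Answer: 76729/25 ≈ 3069.2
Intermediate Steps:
x(u) = 3/5 (x(u) = -1/5*(-3) = 3/5)
(x(5) + (-45 - 1*11))**2 = (3/5 + (-45 - 1*11))**2 = (3/5 + (-45 - 11))**2 = (3/5 - 56)**2 = (-277/5)**2 = 76729/25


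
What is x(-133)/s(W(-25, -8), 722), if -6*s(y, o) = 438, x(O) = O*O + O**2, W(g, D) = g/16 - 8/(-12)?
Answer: -35378/73 ≈ -484.63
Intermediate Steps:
W(g, D) = 2/3 + g/16 (W(g, D) = g*(1/16) - 8*(-1/12) = g/16 + 2/3 = 2/3 + g/16)
x(O) = 2*O**2 (x(O) = O**2 + O**2 = 2*O**2)
s(y, o) = -73 (s(y, o) = -1/6*438 = -73)
x(-133)/s(W(-25, -8), 722) = (2*(-133)**2)/(-73) = (2*17689)*(-1/73) = 35378*(-1/73) = -35378/73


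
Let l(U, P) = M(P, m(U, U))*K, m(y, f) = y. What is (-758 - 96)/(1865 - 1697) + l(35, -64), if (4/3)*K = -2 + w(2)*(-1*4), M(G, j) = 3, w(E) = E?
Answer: -331/12 ≈ -27.583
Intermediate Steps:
K = -15/2 (K = 3*(-2 + 2*(-1*4))/4 = 3*(-2 + 2*(-4))/4 = 3*(-2 - 8)/4 = (¾)*(-10) = -15/2 ≈ -7.5000)
l(U, P) = -45/2 (l(U, P) = 3*(-15/2) = -45/2)
(-758 - 96)/(1865 - 1697) + l(35, -64) = (-758 - 96)/(1865 - 1697) - 45/2 = -854/168 - 45/2 = -854*1/168 - 45/2 = -61/12 - 45/2 = -331/12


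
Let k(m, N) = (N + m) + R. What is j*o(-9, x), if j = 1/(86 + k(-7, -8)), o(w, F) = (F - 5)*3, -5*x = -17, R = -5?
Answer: -4/55 ≈ -0.072727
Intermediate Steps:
x = 17/5 (x = -⅕*(-17) = 17/5 ≈ 3.4000)
k(m, N) = -5 + N + m (k(m, N) = (N + m) - 5 = -5 + N + m)
o(w, F) = -15 + 3*F (o(w, F) = (-5 + F)*3 = -15 + 3*F)
j = 1/66 (j = 1/(86 + (-5 - 8 - 7)) = 1/(86 - 20) = 1/66 ≈ 0.015152)
j*o(-9, x) = (-15 + 3*(17/5))/66 = (-15 + 51/5)/66 = (1/66)*(-24/5) = -4/55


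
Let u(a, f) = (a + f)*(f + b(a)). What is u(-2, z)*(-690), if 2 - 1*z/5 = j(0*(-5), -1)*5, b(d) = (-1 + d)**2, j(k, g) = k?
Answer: -104880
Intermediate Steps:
z = 10 (z = 10 - 5*0*(-5)*5 = 10 - 0*5 = 10 - 5*0 = 10 + 0 = 10)
u(a, f) = (a + f)*(f + (-1 + a)**2)
u(-2, z)*(-690) = (10**2 - 2*10 - 2*(-1 - 2)**2 + 10*(-1 - 2)**2)*(-690) = (100 - 20 - 2*(-3)**2 + 10*(-3)**2)*(-690) = (100 - 20 - 2*9 + 10*9)*(-690) = (100 - 20 - 18 + 90)*(-690) = 152*(-690) = -104880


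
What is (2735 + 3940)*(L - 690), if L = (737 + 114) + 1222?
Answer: 9231525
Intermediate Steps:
L = 2073 (L = 851 + 1222 = 2073)
(2735 + 3940)*(L - 690) = (2735 + 3940)*(2073 - 690) = 6675*1383 = 9231525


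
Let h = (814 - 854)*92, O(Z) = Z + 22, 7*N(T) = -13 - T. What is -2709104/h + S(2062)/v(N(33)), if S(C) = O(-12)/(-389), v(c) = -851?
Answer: 2437008467/3310390 ≈ 736.17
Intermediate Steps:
N(T) = -13/7 - T/7 (N(T) = (-13 - T)/7 = -13/7 - T/7)
O(Z) = 22 + Z
S(C) = -10/389 (S(C) = (22 - 12)/(-389) = 10*(-1/389) = -10/389)
h = -3680 (h = -40*92 = -3680)
-2709104/h + S(2062)/v(N(33)) = -2709104/(-3680) - 10/389/(-851) = -2709104*(-1/3680) - 10/389*(-1/851) = 169319/230 + 10/331039 = 2437008467/3310390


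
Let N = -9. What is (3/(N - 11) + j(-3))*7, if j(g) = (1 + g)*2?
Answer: -581/20 ≈ -29.050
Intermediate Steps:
j(g) = 2 + 2*g
(3/(N - 11) + j(-3))*7 = (3/(-9 - 11) + (2 + 2*(-3)))*7 = (3/(-20) + (2 - 6))*7 = (-1/20*3 - 4)*7 = (-3/20 - 4)*7 = -83/20*7 = -581/20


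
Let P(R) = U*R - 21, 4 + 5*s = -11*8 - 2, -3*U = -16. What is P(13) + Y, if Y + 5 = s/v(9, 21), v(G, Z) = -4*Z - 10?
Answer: 653/15 ≈ 43.533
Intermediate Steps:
U = 16/3 (U = -⅓*(-16) = 16/3 ≈ 5.3333)
v(G, Z) = -10 - 4*Z
s = -94/5 (s = -⅘ + (-11*8 - 2)/5 = -⅘ + (-88 - 2)/5 = -⅘ + (⅕)*(-90) = -⅘ - 18 = -94/5 ≈ -18.800)
P(R) = -21 + 16*R/3 (P(R) = 16*R/3 - 21 = -21 + 16*R/3)
Y = -24/5 (Y = -5 - 94/(5*(-10 - 4*21)) = -5 - 94/(5*(-10 - 84)) = -5 - 94/5/(-94) = -5 - 94/5*(-1/94) = -5 + ⅕ = -24/5 ≈ -4.8000)
P(13) + Y = (-21 + (16/3)*13) - 24/5 = (-21 + 208/3) - 24/5 = 145/3 - 24/5 = 653/15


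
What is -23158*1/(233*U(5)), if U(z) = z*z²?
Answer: -23158/29125 ≈ -0.79512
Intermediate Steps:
U(z) = z³
-23158*1/(233*U(5)) = -23158/(5³*233) = -23158/(125*233) = -23158/29125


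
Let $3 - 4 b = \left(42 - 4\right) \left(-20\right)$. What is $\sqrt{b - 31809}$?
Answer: $\frac{i \sqrt{126473}}{2} \approx 177.82 i$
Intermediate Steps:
$b = \frac{763}{4}$ ($b = \frac{3}{4} - \frac{\left(42 - 4\right) \left(-20\right)}{4} = \frac{3}{4} - \frac{38 \left(-20\right)}{4} = \frac{3}{4} - -190 = \frac{3}{4} + 190 = \frac{763}{4} \approx 190.75$)
$\sqrt{b - 31809} = \sqrt{\frac{763}{4} - 31809} = \sqrt{- \frac{126473}{4}} = \frac{i \sqrt{126473}}{2}$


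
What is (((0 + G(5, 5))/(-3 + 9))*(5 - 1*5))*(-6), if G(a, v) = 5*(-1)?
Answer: 0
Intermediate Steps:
G(a, v) = -5
(((0 + G(5, 5))/(-3 + 9))*(5 - 1*5))*(-6) = (((0 - 5)/(-3 + 9))*(5 - 1*5))*(-6) = ((-5/6)*(5 - 5))*(-6) = (-5*1/6*0)*(-6) = -5/6*0*(-6) = 0*(-6) = 0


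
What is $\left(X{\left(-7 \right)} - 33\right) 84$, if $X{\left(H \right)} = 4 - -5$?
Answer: $-2016$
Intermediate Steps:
$X{\left(H \right)} = 9$ ($X{\left(H \right)} = 4 + 5 = 9$)
$\left(X{\left(-7 \right)} - 33\right) 84 = \left(9 - 33\right) 84 = \left(-24\right) 84 = -2016$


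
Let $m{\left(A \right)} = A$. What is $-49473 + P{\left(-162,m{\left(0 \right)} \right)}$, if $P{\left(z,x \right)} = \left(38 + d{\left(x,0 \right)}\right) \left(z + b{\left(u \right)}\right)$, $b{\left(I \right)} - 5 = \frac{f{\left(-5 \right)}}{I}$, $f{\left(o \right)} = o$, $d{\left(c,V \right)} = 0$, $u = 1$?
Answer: $-55629$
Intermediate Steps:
$b{\left(I \right)} = 5 - \frac{5}{I}$
$P{\left(z,x \right)} = 38 z$ ($P{\left(z,x \right)} = \left(38 + 0\right) \left(z + \left(5 - \frac{5}{1}\right)\right) = 38 \left(z + \left(5 - 5\right)\right) = 38 \left(z + 0\right) = 38 z$)
$-49473 + P{\left(-162,m{\left(0 \right)} \right)} = -49473 + 38 \left(-162\right) = -49473 - 6156 = -55629$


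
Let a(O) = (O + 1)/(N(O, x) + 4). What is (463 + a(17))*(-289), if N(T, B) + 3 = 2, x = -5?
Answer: -135541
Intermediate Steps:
N(T, B) = -1 (N(T, B) = -3 + 2 = -1)
a(O) = ⅓ + O/3 (a(O) = (O + 1)/(-1 + 4) = (1 + O)/3 = (1 + O)*(⅓) = ⅓ + O/3)
(463 + a(17))*(-289) = (463 + (⅓ + (⅓)*17))*(-289) = (463 + (⅓ + 17/3))*(-289) = (463 + 6)*(-289) = 469*(-289) = -135541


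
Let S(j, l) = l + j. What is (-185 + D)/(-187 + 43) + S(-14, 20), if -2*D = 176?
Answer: 379/48 ≈ 7.8958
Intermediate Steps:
S(j, l) = j + l
D = -88 (D = -½*176 = -88)
(-185 + D)/(-187 + 43) + S(-14, 20) = (-185 - 88)/(-187 + 43) + (-14 + 20) = -273/(-144) + 6 = -273*(-1/144) + 6 = 91/48 + 6 = 379/48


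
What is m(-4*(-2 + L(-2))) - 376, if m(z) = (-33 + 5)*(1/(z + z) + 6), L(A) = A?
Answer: -4359/8 ≈ -544.88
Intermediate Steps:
m(z) = -168 - 14/z (m(z) = -28*(1/(2*z) + 6) = -28*(6 + 1/(2*z)) = -168 - 14/z)
m(-4*(-2 + L(-2))) - 376 = (-168 - 14*(-1/(4*(-2 - 2)))) - 376 = (-168 - 14/((-4*(-4)))) - 376 = (-168 - 14/16) - 376 = (-168 - 14*1/16) - 376 = (-168 - 7/8) - 376 = -1351/8 - 376 = -4359/8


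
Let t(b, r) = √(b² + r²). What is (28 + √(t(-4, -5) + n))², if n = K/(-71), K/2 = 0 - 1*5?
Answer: (1988 + √71*√(10 + 71*√41))²/5041 ≈ 933.80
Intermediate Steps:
K = -10 (K = 2*(0 - 1*5) = 2*(0 - 5) = 2*(-5) = -10)
n = 10/71 (n = -10/(-71) = -10*(-1/71) = 10/71 ≈ 0.14085)
(28 + √(t(-4, -5) + n))² = (28 + √(√((-4)² + (-5)²) + 10/71))² = (28 + √(√(16 + 25) + 10/71))² = (28 + √(√41 + 10/71))² = (28 + √(10/71 + √41))²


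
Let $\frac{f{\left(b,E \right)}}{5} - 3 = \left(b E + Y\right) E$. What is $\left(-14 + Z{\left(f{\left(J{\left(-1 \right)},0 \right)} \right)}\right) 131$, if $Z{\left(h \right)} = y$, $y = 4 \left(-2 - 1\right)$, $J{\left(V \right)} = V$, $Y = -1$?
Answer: $-3406$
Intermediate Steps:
$y = -12$ ($y = 4 \left(-3\right) = -12$)
$f{\left(b,E \right)} = 15 + 5 E \left(-1 + E b\right)$ ($f{\left(b,E \right)} = 15 + 5 \left(b E - 1\right) E = 15 + 5 \left(E b - 1\right) E = 15 + 5 \left(-1 + E b\right) E = 15 + 5 E \left(-1 + E b\right)$)
$Z{\left(h \right)} = -12$
$\left(-14 + Z{\left(f{\left(J{\left(-1 \right)},0 \right)} \right)}\right) 131 = \left(-14 - 12\right) 131 = \left(-26\right) 131 = -3406$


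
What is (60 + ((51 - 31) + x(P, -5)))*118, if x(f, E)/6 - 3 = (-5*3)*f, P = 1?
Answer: 944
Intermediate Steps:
x(f, E) = 18 - 90*f (x(f, E) = 18 + 6*((-5*3)*f) = 18 + 6*(-15*f) = 18 - 90*f)
(60 + ((51 - 31) + x(P, -5)))*118 = (60 + ((51 - 31) + (18 - 90*1)))*118 = (60 + (20 + (18 - 90)))*118 = (60 + (20 - 72))*118 = (60 - 52)*118 = 8*118 = 944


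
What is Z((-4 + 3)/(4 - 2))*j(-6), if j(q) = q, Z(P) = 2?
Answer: -12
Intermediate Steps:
Z((-4 + 3)/(4 - 2))*j(-6) = 2*(-6) = -12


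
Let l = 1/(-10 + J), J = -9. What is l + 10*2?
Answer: 379/19 ≈ 19.947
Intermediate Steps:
l = -1/19 (l = 1/(-10 - 9) = 1/(-19) = -1/19 ≈ -0.052632)
l + 10*2 = -1/19 + 10*2 = -1/19 + 20 = 379/19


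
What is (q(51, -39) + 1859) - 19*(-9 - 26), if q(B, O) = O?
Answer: 2485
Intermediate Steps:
(q(51, -39) + 1859) - 19*(-9 - 26) = (-39 + 1859) - 19*(-9 - 26) = 1820 - 19*(-35) = 1820 + 665 = 2485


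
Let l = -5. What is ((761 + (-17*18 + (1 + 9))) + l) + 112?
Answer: 572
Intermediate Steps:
((761 + (-17*18 + (1 + 9))) + l) + 112 = ((761 + (-17*18 + (1 + 9))) - 5) + 112 = ((761 + (-306 + 10)) - 5) + 112 = ((761 - 296) - 5) + 112 = (465 - 5) + 112 = 460 + 112 = 572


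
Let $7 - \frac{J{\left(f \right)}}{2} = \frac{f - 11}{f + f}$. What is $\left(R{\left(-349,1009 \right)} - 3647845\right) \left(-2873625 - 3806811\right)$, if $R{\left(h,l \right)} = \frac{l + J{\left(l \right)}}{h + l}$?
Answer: $\frac{1352367905800863973}{55495} \approx 2.4369 \cdot 10^{13}$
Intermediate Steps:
$J{\left(f \right)} = 14 - \frac{-11 + f}{f}$ ($J{\left(f \right)} = 14 - 2 \frac{f - 11}{f + f} = 14 - 2 \frac{-11 + f}{2 f} = 14 - \frac{-11 + f}{f}$)
$R{\left(h,l \right)} = \frac{13 + l + \frac{11}{l}}{h + l}$ ($R{\left(h,l \right)} = \frac{l + \left(13 + \frac{11}{l}\right)}{h + l} = \frac{13 + l + \frac{11}{l}}{h + l}$)
$\left(R{\left(-349,1009 \right)} - 3647845\right) \left(-2873625 - 3806811\right) = \left(\frac{11 + 1009^{2} + 13 \cdot 1009}{1009 \left(-349 + 1009\right)} - 3647845\right) \left(-2873625 - 3806811\right) = \left(\frac{11 + 1018081 + 13117}{1009 \cdot 660} - 3647845\right) \left(-6680436\right) = \left(\frac{1}{1009} \cdot \frac{1}{660} \cdot 1031209 - 3647845\right) \left(-6680436\right) = \left(\frac{1031209}{665940} - 3647845\right) \left(-6680436\right) = \left(- \frac{2429244868091}{665940}\right) \left(-6680436\right) = \frac{1352367905800863973}{55495}$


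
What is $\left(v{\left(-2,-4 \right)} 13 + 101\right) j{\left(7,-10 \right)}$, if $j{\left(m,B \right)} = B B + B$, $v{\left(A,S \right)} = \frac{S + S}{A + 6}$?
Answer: $6750$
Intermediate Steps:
$v{\left(A,S \right)} = \frac{2 S}{6 + A}$
$j{\left(m,B \right)} = B + B^{2}$ ($j{\left(m,B \right)} = B^{2} + B = B + B^{2}$)
$\left(v{\left(-2,-4 \right)} 13 + 101\right) j{\left(7,-10 \right)} = \left(2 \left(-4\right) \frac{1}{6 - 2} \cdot 13 + 101\right) \left(- 10 \left(1 - 10\right)\right) = \left(2 \left(-4\right) \frac{1}{4} \cdot 13 + 101\right) \left(\left(-10\right) \left(-9\right)\right) = \left(2 \left(-4\right) \frac{1}{4} \cdot 13 + 101\right) 90 = \left(\left(-2\right) 13 + 101\right) 90 = \left(-26 + 101\right) 90 = 75 \cdot 90 = 6750$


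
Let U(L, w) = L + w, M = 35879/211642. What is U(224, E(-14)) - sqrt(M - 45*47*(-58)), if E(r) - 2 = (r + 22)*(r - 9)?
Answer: 42 - sqrt(5494683470741198)/211642 ≈ -308.24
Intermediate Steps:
M = 35879/211642 (M = 35879*(1/211642) = 35879/211642 ≈ 0.16953)
E(r) = 2 + (-9 + r)*(22 + r) (E(r) = 2 + (r + 22)*(r - 9) = 2 + (22 + r)*(-9 + r) = 2 + (-9 + r)*(22 + r))
U(224, E(-14)) - sqrt(M - 45*47*(-58)) = (224 + (-196 + (-14)**2 + 13*(-14))) - sqrt(35879/211642 - 45*47*(-58)) = (224 + (-196 + 196 - 182)) - sqrt(35879/211642 - 2115*(-58)) = (224 - 182) - sqrt(35879/211642 + 122670) = 42 - sqrt(25962160019/211642) = 42 - sqrt(5494683470741198)/211642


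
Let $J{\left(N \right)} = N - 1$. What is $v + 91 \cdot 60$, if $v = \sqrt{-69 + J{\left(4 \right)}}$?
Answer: $5460 + i \sqrt{66} \approx 5460.0 + 8.124 i$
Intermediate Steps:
$J{\left(N \right)} = -1 + N$
$v = i \sqrt{66}$ ($v = \sqrt{-69 + \left(-1 + 4\right)} = \sqrt{-69 + 3} = \sqrt{-66} = i \sqrt{66} \approx 8.124 i$)
$v + 91 \cdot 60 = i \sqrt{66} + 91 \cdot 60 = i \sqrt{66} + 5460 = 5460 + i \sqrt{66}$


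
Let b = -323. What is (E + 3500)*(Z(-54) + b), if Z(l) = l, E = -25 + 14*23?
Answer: -1431469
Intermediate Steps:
E = 297 (E = -25 + 322 = 297)
(E + 3500)*(Z(-54) + b) = (297 + 3500)*(-54 - 323) = 3797*(-377) = -1431469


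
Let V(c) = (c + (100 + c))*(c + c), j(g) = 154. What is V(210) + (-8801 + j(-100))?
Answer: 209753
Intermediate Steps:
V(c) = 2*c*(100 + 2*c) (V(c) = (100 + 2*c)*(2*c) = 2*c*(100 + 2*c))
V(210) + (-8801 + j(-100)) = 4*210*(50 + 210) + (-8801 + 154) = 4*210*260 - 8647 = 218400 - 8647 = 209753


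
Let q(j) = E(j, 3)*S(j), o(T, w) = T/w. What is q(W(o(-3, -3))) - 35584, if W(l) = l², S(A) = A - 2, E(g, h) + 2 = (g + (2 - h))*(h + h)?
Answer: -35582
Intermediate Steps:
E(g, h) = -2 + 2*h*(2 + g - h) (E(g, h) = -2 + (g + (2 - h))*(h + h) = -2 + (2 + g - h)*(2*h) = -2 + 2*h*(2 + g - h))
S(A) = -2 + A
q(j) = (-8 + 6*j)*(-2 + j) (q(j) = (-2 - 2*3² + 4*3 + 2*j*3)*(-2 + j) = (-2 - 2*9 + 12 + 6*j)*(-2 + j) = (-2 - 18 + 12 + 6*j)*(-2 + j) = (-8 + 6*j)*(-2 + j))
q(W(o(-3, -3))) - 35584 = 2*(-4 + 3*(-3/(-3))²)*(-2 + (-3/(-3))²) - 35584 = 2*(-4 + 3*(-3*(-⅓))²)*(-2 + (-3*(-⅓))²) - 35584 = 2*(-4 + 3*1²)*(-2 + 1²) - 35584 = 2*(-4 + 3*1)*(-2 + 1) - 35584 = 2*(-4 + 3)*(-1) - 35584 = 2*(-1)*(-1) - 35584 = 2 - 35584 = -35582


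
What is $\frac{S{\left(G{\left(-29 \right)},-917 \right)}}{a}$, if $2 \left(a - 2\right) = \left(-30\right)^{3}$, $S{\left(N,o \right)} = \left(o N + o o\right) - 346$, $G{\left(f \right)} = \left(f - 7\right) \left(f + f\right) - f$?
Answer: $\frac{550373}{6749} \approx 81.549$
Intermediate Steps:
$G{\left(f \right)} = - f + 2 f \left(-7 + f\right)$ ($G{\left(f \right)} = \left(-7 + f\right) 2 f - f = 2 f \left(-7 + f\right) - f = - f + 2 f \left(-7 + f\right)$)
$S{\left(N,o \right)} = -346 + o^{2} + N o$ ($S{\left(N,o \right)} = \left(N o + o^{2}\right) - 346 = \left(o^{2} + N o\right) - 346 = -346 + o^{2} + N o$)
$a = -13498$ ($a = 2 + \frac{\left(-30\right)^{3}}{2} = 2 + \frac{1}{2} \left(-27000\right) = 2 - 13500 = -13498$)
$\frac{S{\left(G{\left(-29 \right)},-917 \right)}}{a} = \frac{-346 + \left(-917\right)^{2} + - 29 \left(-15 + 2 \left(-29\right)\right) \left(-917\right)}{-13498} = \left(-346 + 840889 + - 29 \left(-15 - 58\right) \left(-917\right)\right) \left(- \frac{1}{13498}\right) = \left(-346 + 840889 + \left(-29\right) \left(-73\right) \left(-917\right)\right) \left(- \frac{1}{13498}\right) = \left(-346 + 840889 + 2117 \left(-917\right)\right) \left(- \frac{1}{13498}\right) = \left(-346 + 840889 - 1941289\right) \left(- \frac{1}{13498}\right) = \left(-1100746\right) \left(- \frac{1}{13498}\right) = \frac{550373}{6749}$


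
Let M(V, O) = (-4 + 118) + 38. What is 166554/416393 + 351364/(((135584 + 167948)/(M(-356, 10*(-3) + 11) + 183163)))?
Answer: 6705011282412777/31597150019 ≈ 2.1220e+5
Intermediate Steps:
M(V, O) = 152 (M(V, O) = 114 + 38 = 152)
166554/416393 + 351364/(((135584 + 167948)/(M(-356, 10*(-3) + 11) + 183163))) = 166554/416393 + 351364/(((135584 + 167948)/(152 + 183163))) = 166554*(1/416393) + 351364/((303532/183315)) = 166554/416393 + 351364/((303532*(1/183315))) = 166554/416393 + 351364/(303532/183315) = 166554/416393 + 351364*(183315/303532) = 166554/416393 + 16102572915/75883 = 6705011282412777/31597150019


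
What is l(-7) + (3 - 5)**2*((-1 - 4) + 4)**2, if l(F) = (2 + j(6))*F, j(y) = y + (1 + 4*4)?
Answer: -171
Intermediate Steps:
j(y) = 17 + y (j(y) = y + (1 + 16) = y + 17 = 17 + y)
l(F) = 25*F (l(F) = (2 + (17 + 6))*F = (2 + 23)*F = 25*F)
l(-7) + (3 - 5)**2*((-1 - 4) + 4)**2 = 25*(-7) + (3 - 5)**2*((-1 - 4) + 4)**2 = -175 + (-2)**2*(-5 + 4)**2 = -175 + 4*(-1)**2 = -175 + 4*1 = -175 + 4 = -171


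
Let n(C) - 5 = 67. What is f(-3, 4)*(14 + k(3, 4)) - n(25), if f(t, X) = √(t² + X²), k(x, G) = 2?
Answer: 8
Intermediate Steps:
f(t, X) = √(X² + t²)
n(C) = 72 (n(C) = 5 + 67 = 72)
f(-3, 4)*(14 + k(3, 4)) - n(25) = √(4² + (-3)²)*(14 + 2) - 1*72 = √(16 + 9)*16 - 72 = √25*16 - 72 = 5*16 - 72 = 80 - 72 = 8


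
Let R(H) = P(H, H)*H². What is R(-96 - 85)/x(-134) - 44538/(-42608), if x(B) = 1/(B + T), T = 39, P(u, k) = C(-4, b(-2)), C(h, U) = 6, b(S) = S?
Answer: -397825973811/21304 ≈ -1.8674e+7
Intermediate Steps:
P(u, k) = 6
R(H) = 6*H²
x(B) = 1/(39 + B) (x(B) = 1/(B + 39) = 1/(39 + B))
R(-96 - 85)/x(-134) - 44538/(-42608) = (6*(-96 - 85)²)/(1/(39 - 134)) - 44538/(-42608) = (6*(-181)²)/(1/(-95)) - 44538*(-1/42608) = (6*32761)/(-1/95) + 22269/21304 = 196566*(-95) + 22269/21304 = -18673770 + 22269/21304 = -397825973811/21304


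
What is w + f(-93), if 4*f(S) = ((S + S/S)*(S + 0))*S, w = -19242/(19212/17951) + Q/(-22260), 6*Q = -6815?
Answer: -9276182048353/42765912 ≈ -2.1691e+5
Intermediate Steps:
Q = -6815/6 (Q = (⅙)*(-6815) = -6815/6 ≈ -1135.8)
w = -768887471929/42765912 (w = -19242/(19212/17951) - 6815/6/(-22260) = -19242/(19212*(1/17951)) - 6815/6*(-1/22260) = -19242/19212/17951 + 1363/26712 = -19242*17951/19212 + 1363/26712 = -57568857/3202 + 1363/26712 = -768887471929/42765912 ≈ -17979.)
f(S) = S²*(1 + S)/4 (f(S) = (((S + S/S)*(S + 0))*S)/4 = (((S + 1)*S)*S)/4 = (((1 + S)*S)*S)/4 = ((S*(1 + S))*S)/4 = (S²*(1 + S))/4 = S²*(1 + S)/4)
w + f(-93) = -768887471929/42765912 + (¼)*(-93)²*(1 - 93) = -768887471929/42765912 + (¼)*8649*(-92) = -768887471929/42765912 - 198927 = -9276182048353/42765912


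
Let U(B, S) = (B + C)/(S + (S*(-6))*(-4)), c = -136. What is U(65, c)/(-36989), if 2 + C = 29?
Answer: 23/31440650 ≈ 7.3154e-7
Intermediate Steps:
C = 27 (C = -2 + 29 = 27)
U(B, S) = (27 + B)/(25*S) (U(B, S) = (B + 27)/(S + (S*(-6))*(-4)) = (27 + B)/(S - 6*S*(-4)) = (27 + B)/(S + 24*S) = (27 + B)/((25*S)) = (27 + B)*(1/(25*S)) = (27 + B)/(25*S))
U(65, c)/(-36989) = ((1/25)*(27 + 65)/(-136))/(-36989) = ((1/25)*(-1/136)*92)*(-1/36989) = -23/850*(-1/36989) = 23/31440650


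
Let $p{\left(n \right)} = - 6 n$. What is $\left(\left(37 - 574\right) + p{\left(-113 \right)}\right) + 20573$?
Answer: $20714$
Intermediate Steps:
$\left(\left(37 - 574\right) + p{\left(-113 \right)}\right) + 20573 = \left(\left(37 - 574\right) - -678\right) + 20573 = \left(\left(37 - 574\right) + 678\right) + 20573 = \left(-537 + 678\right) + 20573 = 141 + 20573 = 20714$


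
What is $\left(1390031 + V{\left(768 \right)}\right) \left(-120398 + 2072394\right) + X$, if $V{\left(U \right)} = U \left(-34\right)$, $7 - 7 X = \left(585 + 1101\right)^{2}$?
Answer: $\frac{18636548183679}{7} \approx 2.6624 \cdot 10^{12}$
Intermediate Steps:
$X = - \frac{2842589}{7}$ ($X = 1 - \frac{\left(585 + 1101\right)^{2}}{7} = 1 - \frac{1686^{2}}{7} = 1 - \frac{2842596}{7} = - \frac{2842589}{7} \approx -4.0608 \cdot 10^{5}$)
$V{\left(U \right)} = - 34 U$
$\left(1390031 + V{\left(768 \right)}\right) \left(-120398 + 2072394\right) + X = \left(1390031 - 26112\right) \left(-120398 + 2072394\right) - \frac{2842589}{7} = \left(1390031 - 26112\right) 1951996 - \frac{2842589}{7} = 1363919 \cdot 1951996 - \frac{2842589}{7} = 2662364432324 - \frac{2842589}{7} = \frac{18636548183679}{7}$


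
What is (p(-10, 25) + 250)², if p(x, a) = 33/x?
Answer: 6086089/100 ≈ 60861.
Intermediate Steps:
(p(-10, 25) + 250)² = (33/(-10) + 250)² = (33*(-⅒) + 250)² = (-33/10 + 250)² = (2467/10)² = 6086089/100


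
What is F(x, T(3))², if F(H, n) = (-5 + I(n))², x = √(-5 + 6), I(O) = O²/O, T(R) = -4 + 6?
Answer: 81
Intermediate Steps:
T(R) = 2
I(O) = O
x = 1 (x = √1 = 1)
F(H, n) = (-5 + n)²
F(x, T(3))² = ((-5 + 2)²)² = ((-3)²)² = 9² = 81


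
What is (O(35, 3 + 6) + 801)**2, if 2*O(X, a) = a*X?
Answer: 3674889/4 ≈ 9.1872e+5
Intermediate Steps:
O(X, a) = X*a/2 (O(X, a) = (a*X)/2 = (X*a)/2 = X*a/2)
(O(35, 3 + 6) + 801)**2 = ((1/2)*35*(3 + 6) + 801)**2 = ((1/2)*35*9 + 801)**2 = (315/2 + 801)**2 = (1917/2)**2 = 3674889/4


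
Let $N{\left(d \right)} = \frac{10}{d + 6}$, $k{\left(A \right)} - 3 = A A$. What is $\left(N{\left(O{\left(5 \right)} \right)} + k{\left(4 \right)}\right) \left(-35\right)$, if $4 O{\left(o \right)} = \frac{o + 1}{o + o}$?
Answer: $- \frac{88795}{123} \approx -721.91$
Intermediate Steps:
$k{\left(A \right)} = 3 + A^{2}$ ($k{\left(A \right)} = 3 + A A = 3 + A^{2}$)
$O{\left(o \right)} = \frac{1 + o}{8 o}$ ($O{\left(o \right)} = \frac{\left(o + 1\right) \frac{1}{o + o}}{4} = \frac{\left(1 + o\right) \frac{1}{2 o}}{4} = \frac{\frac{1}{2} \frac{1}{o} \left(1 + o\right)}{4} = \frac{1 + o}{8 o}$)
$N{\left(d \right)} = \frac{10}{6 + d}$
$\left(N{\left(O{\left(5 \right)} \right)} + k{\left(4 \right)}\right) \left(-35\right) = \left(\frac{10}{6 + \frac{1 + 5}{8 \cdot 5}} + \left(3 + 4^{2}\right)\right) \left(-35\right) = \left(\frac{10}{6 + \frac{1}{8} \cdot \frac{1}{5} \cdot 6} + \left(3 + 16\right)\right) \left(-35\right) = \left(\frac{10}{6 + \frac{3}{20}} + 19\right) \left(-35\right) = \left(\frac{10}{\frac{123}{20}} + 19\right) \left(-35\right) = \left(10 \cdot \frac{20}{123} + 19\right) \left(-35\right) = \left(\frac{200}{123} + 19\right) \left(-35\right) = \frac{2537}{123} \left(-35\right) = - \frac{88795}{123}$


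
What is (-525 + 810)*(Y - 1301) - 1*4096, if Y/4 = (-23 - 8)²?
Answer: 720659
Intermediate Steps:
Y = 3844 (Y = 4*(-23 - 8)² = 4*(-31)² = 4*961 = 3844)
(-525 + 810)*(Y - 1301) - 1*4096 = (-525 + 810)*(3844 - 1301) - 1*4096 = 285*2543 - 4096 = 724755 - 4096 = 720659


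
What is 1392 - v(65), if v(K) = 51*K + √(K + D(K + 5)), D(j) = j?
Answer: -1923 - 3*√15 ≈ -1934.6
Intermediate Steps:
v(K) = √(5 + 2*K) + 51*K (v(K) = 51*K + √(K + (K + 5)) = 51*K + √(K + (5 + K)) = 51*K + √(5 + 2*K) = √(5 + 2*K) + 51*K)
1392 - v(65) = 1392 - (√(5 + 2*65) + 51*65) = 1392 - (√(5 + 130) + 3315) = 1392 - (√135 + 3315) = 1392 - (3*√15 + 3315) = 1392 - (3315 + 3*√15) = 1392 + (-3315 - 3*√15) = -1923 - 3*√15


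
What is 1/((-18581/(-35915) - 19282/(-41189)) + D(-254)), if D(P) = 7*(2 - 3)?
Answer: -1479302935/8897274706 ≈ -0.16626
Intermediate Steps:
D(P) = -7 (D(P) = 7*(-1) = -7)
1/((-18581/(-35915) - 19282/(-41189)) + D(-254)) = 1/((-18581/(-35915) - 19282/(-41189)) - 7) = 1/((-18581*(-1/35915) - 19282*(-1/41189)) - 7) = 1/((18581/35915 + 19282/41189) - 7) = 1/(1457845839/1479302935 - 7) = 1/(-8897274706/1479302935) = -1479302935/8897274706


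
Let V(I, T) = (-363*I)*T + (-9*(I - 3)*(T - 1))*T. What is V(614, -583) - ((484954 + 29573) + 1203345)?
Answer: -1744033194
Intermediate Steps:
V(I, T) = -363*I*T - 9*T*(-1 + T)*(-3 + I) (V(I, T) = -363*I*T + (-9*(-3 + I)*(-1 + T))*T = -363*I*T + (-9*(-1 + T)*(-3 + I))*T = -363*I*T - 9*T*(-1 + T)*(-3 + I))
V(614, -583) - ((484954 + 29573) + 1203345) = 3*(-583)*(-9 - 118*614 + 9*(-583) - 3*614*(-583)) - ((484954 + 29573) + 1203345) = 3*(-583)*(-9 - 72452 - 5247 + 1073886) - (514527 + 1203345) = 3*(-583)*996178 - 1*1717872 = -1742315322 - 1717872 = -1744033194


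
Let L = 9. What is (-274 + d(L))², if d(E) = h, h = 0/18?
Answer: 75076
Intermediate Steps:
h = 0 (h = 0*(1/18) = 0)
d(E) = 0
(-274 + d(L))² = (-274 + 0)² = (-274)² = 75076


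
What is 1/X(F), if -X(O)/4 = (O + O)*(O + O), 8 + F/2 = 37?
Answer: -1/53824 ≈ -1.8579e-5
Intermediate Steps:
F = 58 (F = -16 + 2*37 = -16 + 74 = 58)
X(O) = -16*O**2 (X(O) = -4*(O + O)*(O + O) = -4*2*O*2*O = -16*O**2)
1/X(F) = 1/(-16*58**2) = 1/(-16*3364) = 1/(-53824) = -1/53824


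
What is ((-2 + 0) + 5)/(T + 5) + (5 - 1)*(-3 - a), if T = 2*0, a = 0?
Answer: -57/5 ≈ -11.400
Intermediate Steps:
T = 0
((-2 + 0) + 5)/(T + 5) + (5 - 1)*(-3 - a) = ((-2 + 0) + 5)/(0 + 5) + (5 - 1)*(-3 - 1*0) = (-2 + 5)/5 + 4*(-3 + 0) = (⅕)*3 + 4*(-3) = ⅗ - 12 = -57/5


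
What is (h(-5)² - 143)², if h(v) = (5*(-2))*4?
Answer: 2122849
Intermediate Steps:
h(v) = -40 (h(v) = -10*4 = -40)
(h(-5)² - 143)² = ((-40)² - 143)² = (1600 - 143)² = 1457² = 2122849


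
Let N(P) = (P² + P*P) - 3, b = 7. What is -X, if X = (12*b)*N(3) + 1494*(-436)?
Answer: 650124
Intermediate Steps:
N(P) = -3 + 2*P² (N(P) = (P² + P²) - 3 = 2*P² - 3 = -3 + 2*P²)
X = -650124 (X = (12*7)*(-3 + 2*3²) + 1494*(-436) = 84*(-3 + 2*9) - 651384 = 84*(-3 + 18) - 651384 = 84*15 - 651384 = 1260 - 651384 = -650124)
-X = -1*(-650124) = 650124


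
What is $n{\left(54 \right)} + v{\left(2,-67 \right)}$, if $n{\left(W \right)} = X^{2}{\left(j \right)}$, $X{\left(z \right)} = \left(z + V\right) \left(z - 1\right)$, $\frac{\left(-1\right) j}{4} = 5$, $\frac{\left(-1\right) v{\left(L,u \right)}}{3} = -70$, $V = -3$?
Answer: $233499$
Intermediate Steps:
$v{\left(L,u \right)} = 210$ ($v{\left(L,u \right)} = \left(-3\right) \left(-70\right) = 210$)
$j = -20$ ($j = \left(-4\right) 5 = -20$)
$X{\left(z \right)} = \left(-1 + z\right) \left(-3 + z\right)$ ($X{\left(z \right)} = \left(z - 3\right) \left(z - 1\right) = \left(-3 + z\right) \left(-1 + z\right) = \left(-1 + z\right) \left(-3 + z\right)$)
$n{\left(W \right)} = 233289$ ($n{\left(W \right)} = \left(3 + \left(-20\right)^{2} - -80\right)^{2} = \left(3 + 400 + 80\right)^{2} = 483^{2} = 233289$)
$n{\left(54 \right)} + v{\left(2,-67 \right)} = 233289 + 210 = 233499$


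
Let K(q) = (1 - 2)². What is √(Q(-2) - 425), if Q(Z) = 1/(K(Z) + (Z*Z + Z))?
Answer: 7*I*√78/3 ≈ 20.607*I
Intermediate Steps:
K(q) = 1 (K(q) = (-1)² = 1)
Q(Z) = 1/(1 + Z + Z²) (Q(Z) = 1/(1 + (Z*Z + Z)) = 1/(1 + (Z² + Z)) = 1/(1 + (Z + Z²)) = 1/(1 + Z + Z²))
√(Q(-2) - 425) = √(1/(1 - 2 + (-2)²) - 425) = √(1/(1 - 2 + 4) - 425) = √(1/3 - 425) = √(⅓ - 425) = √(-1274/3) = 7*I*√78/3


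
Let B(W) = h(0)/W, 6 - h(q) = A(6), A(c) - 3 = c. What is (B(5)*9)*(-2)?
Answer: 54/5 ≈ 10.800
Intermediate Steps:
A(c) = 3 + c
h(q) = -3 (h(q) = 6 - (3 + 6) = 6 - 1*9 = 6 - 9 = -3)
B(W) = -3/W
(B(5)*9)*(-2) = (-3/5*9)*(-2) = (-3*1/5*9)*(-2) = -3/5*9*(-2) = -27/5*(-2) = 54/5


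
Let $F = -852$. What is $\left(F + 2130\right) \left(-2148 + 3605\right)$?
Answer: $1862046$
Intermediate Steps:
$\left(F + 2130\right) \left(-2148 + 3605\right) = \left(-852 + 2130\right) \left(-2148 + 3605\right) = 1278 \cdot 1457 = 1862046$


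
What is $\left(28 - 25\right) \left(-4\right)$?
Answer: $-12$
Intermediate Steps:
$\left(28 - 25\right) \left(-4\right) = 3 \left(-4\right) = -12$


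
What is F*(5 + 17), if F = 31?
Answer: 682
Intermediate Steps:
F*(5 + 17) = 31*(5 + 17) = 31*22 = 682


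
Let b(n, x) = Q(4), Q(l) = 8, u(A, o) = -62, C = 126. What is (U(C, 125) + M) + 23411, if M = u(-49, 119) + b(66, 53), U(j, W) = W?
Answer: 23482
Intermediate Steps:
b(n, x) = 8
M = -54 (M = -62 + 8 = -54)
(U(C, 125) + M) + 23411 = (125 - 54) + 23411 = 71 + 23411 = 23482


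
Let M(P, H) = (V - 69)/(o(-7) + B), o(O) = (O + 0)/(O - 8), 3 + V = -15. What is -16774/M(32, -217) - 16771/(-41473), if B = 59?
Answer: 620557833139/54122265 ≈ 11466.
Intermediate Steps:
V = -18 (V = -3 - 15 = -18)
o(O) = O/(-8 + O)
M(P, H) = -1305/892 (M(P, H) = (-18 - 69)/(-7/(-8 - 7) + 59) = -87/(-7/(-15) + 59) = -87/(-7*(-1/15) + 59) = -87/(7/15 + 59) = -87/892/15 = -87*15/892 = -1305/892)
-16774/M(32, -217) - 16771/(-41473) = -16774/(-1305/892) - 16771/(-41473) = -16774*(-892/1305) - 16771*(-1/41473) = 14962408/1305 + 16771/41473 = 620557833139/54122265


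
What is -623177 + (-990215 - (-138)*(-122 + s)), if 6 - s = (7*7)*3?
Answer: -1649686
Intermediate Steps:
s = -141 (s = 6 - 7*7*3 = 6 - 49*3 = 6 - 1*147 = 6 - 147 = -141)
-623177 + (-990215 - (-138)*(-122 + s)) = -623177 + (-990215 - (-138)*(-122 - 141)) = -623177 + (-990215 - (-138)*(-263)) = -623177 + (-990215 - 1*36294) = -623177 + (-990215 - 36294) = -623177 - 1026509 = -1649686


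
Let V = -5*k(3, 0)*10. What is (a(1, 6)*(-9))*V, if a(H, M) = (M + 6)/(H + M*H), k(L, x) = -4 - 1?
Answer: -27000/7 ≈ -3857.1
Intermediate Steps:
k(L, x) = -5
a(H, M) = (6 + M)/(H + H*M)
V = 250 (V = -5*(-5)*10 = 25*10 = 250)
(a(1, 6)*(-9))*V = (((6 + 6)/(1*(1 + 6)))*(-9))*250 = ((1*12/7)*(-9))*250 = ((1*(1/7)*12)*(-9))*250 = ((12/7)*(-9))*250 = -108/7*250 = -27000/7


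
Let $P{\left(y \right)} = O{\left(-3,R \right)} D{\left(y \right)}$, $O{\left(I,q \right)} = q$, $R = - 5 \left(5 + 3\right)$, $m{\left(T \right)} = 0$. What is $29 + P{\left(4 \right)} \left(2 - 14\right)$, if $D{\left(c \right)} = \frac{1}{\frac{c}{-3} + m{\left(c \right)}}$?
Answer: $-331$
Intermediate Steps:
$R = -40$ ($R = \left(-5\right) 8 = -40$)
$D{\left(c \right)} = - \frac{3}{c}$ ($D{\left(c \right)} = \frac{1}{\frac{c}{-3} + 0} = \frac{1}{c \left(- \frac{1}{3}\right) + 0} = \frac{1}{- \frac{c}{3} + 0} = \frac{1}{\left(- \frac{1}{3}\right) c} = - \frac{3}{c}$)
$P{\left(y \right)} = \frac{120}{y}$ ($P{\left(y \right)} = - 40 \left(- \frac{3}{y}\right) = \frac{120}{y}$)
$29 + P{\left(4 \right)} \left(2 - 14\right) = 29 + \frac{120}{4} \left(2 - 14\right) = 29 + 120 \cdot \frac{1}{4} \left(-12\right) = 29 + 30 \left(-12\right) = 29 - 360 = -331$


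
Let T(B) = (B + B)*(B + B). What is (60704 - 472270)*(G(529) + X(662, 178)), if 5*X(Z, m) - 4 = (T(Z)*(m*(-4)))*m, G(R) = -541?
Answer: 91435629959881942/5 ≈ 1.8287e+16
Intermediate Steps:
T(B) = 4*B² (T(B) = (2*B)*(2*B) = 4*B²)
X(Z, m) = ⅘ - 16*Z²*m²/5 (X(Z, m) = ⅘ + (((4*Z²)*(m*(-4)))*m)/5 = ⅘ + (((4*Z²)*(-4*m))*m)/5 = ⅘ + ((-16*m*Z²)*m)/5 = ⅘ + (-16*Z²*m²)/5 = ⅘ - 16*Z²*m²/5)
(60704 - 472270)*(G(529) + X(662, 178)) = (60704 - 472270)*(-541 + (⅘ - 16/5*662²*178²)) = -411566*(-541 + (⅘ - 16/5*438244*31684)) = -411566*(-541 + (⅘ - 222165166336/5)) = -411566*(-541 - 222165166332/5) = -411566*(-222165169037/5) = 91435629959881942/5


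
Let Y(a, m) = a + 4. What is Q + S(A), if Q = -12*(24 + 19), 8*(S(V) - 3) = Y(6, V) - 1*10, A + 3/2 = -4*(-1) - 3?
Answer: -513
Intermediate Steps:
Y(a, m) = 4 + a
A = -½ (A = -3/2 + (-4*(-1) - 3) = -3/2 + (4 - 3) = -3/2 + 1 = -½ ≈ -0.50000)
S(V) = 3 (S(V) = 3 + ((4 + 6) - 1*10)/8 = 3 + (10 - 10)/8 = 3 + (⅛)*0 = 3 + 0 = 3)
Q = -516 (Q = -12*43 = -516)
Q + S(A) = -516 + 3 = -513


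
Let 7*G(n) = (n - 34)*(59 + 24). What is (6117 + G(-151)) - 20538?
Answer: -116302/7 ≈ -16615.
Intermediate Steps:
G(n) = -2822/7 + 83*n/7 (G(n) = ((n - 34)*(59 + 24))/7 = ((-34 + n)*83)/7 = (-2822 + 83*n)/7 = -2822/7 + 83*n/7)
(6117 + G(-151)) - 20538 = (6117 + (-2822/7 + (83/7)*(-151))) - 20538 = (6117 + (-2822/7 - 12533/7)) - 20538 = (6117 - 15355/7) - 20538 = 27464/7 - 20538 = -116302/7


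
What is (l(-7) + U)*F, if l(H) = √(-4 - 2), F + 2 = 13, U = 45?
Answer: 495 + 11*I*√6 ≈ 495.0 + 26.944*I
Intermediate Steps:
F = 11 (F = -2 + 13 = 11)
l(H) = I*√6 (l(H) = √(-6) = I*√6)
(l(-7) + U)*F = (I*√6 + 45)*11 = (45 + I*√6)*11 = 495 + 11*I*√6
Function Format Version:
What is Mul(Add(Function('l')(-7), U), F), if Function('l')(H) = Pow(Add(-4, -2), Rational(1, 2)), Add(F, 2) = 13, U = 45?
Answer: Add(495, Mul(11, I, Pow(6, Rational(1, 2)))) ≈ Add(495.00, Mul(26.944, I))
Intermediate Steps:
F = 11 (F = Add(-2, 13) = 11)
Function('l')(H) = Mul(I, Pow(6, Rational(1, 2))) (Function('l')(H) = Pow(-6, Rational(1, 2)) = Mul(I, Pow(6, Rational(1, 2))))
Mul(Add(Function('l')(-7), U), F) = Mul(Add(Mul(I, Pow(6, Rational(1, 2))), 45), 11) = Mul(Add(45, Mul(I, Pow(6, Rational(1, 2)))), 11) = Add(495, Mul(11, I, Pow(6, Rational(1, 2))))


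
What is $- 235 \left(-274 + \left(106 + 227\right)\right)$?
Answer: $-13865$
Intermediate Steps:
$- 235 \left(-274 + \left(106 + 227\right)\right) = - 235 \left(-274 + 333\right) = \left(-235\right) 59 = -13865$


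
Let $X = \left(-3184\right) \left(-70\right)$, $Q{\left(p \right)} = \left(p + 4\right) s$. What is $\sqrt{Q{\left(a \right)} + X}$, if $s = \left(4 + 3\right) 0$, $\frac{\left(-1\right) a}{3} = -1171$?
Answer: $4 \sqrt{13930} \approx 472.1$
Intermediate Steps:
$a = 3513$ ($a = \left(-3\right) \left(-1171\right) = 3513$)
$s = 0$ ($s = 7 \cdot 0 = 0$)
$Q{\left(p \right)} = 0$ ($Q{\left(p \right)} = \left(p + 4\right) 0 = \left(4 + p\right) 0 = 0$)
$X = 222880$
$\sqrt{Q{\left(a \right)} + X} = \sqrt{0 + 222880} = \sqrt{222880} = 4 \sqrt{13930}$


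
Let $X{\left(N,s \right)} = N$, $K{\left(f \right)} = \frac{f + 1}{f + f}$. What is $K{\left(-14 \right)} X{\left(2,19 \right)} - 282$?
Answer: $- \frac{3935}{14} \approx -281.07$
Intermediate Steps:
$K{\left(f \right)} = \frac{1 + f}{2 f}$
$K{\left(-14 \right)} X{\left(2,19 \right)} - 282 = \frac{1 - 14}{2 \left(-14\right)} 2 - 282 = \frac{1}{2} \left(- \frac{1}{14}\right) \left(-13\right) 2 - 282 = \frac{13}{28} \cdot 2 - 282 = \frac{13}{14} - 282 = - \frac{3935}{14}$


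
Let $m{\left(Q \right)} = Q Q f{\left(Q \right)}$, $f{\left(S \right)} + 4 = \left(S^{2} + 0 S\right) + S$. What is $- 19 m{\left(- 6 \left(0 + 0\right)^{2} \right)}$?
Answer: $0$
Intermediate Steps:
$f{\left(S \right)} = -4 + S + S^{2}$ ($f{\left(S \right)} = -4 + \left(\left(S^{2} + 0 S\right) + S\right) = -4 + \left(\left(S^{2} + 0\right) + S\right) = -4 + \left(S^{2} + S\right) = -4 + \left(S + S^{2}\right) = -4 + S + S^{2}$)
$m{\left(Q \right)} = Q^{2} \left(-4 + Q + Q^{2}\right)$ ($m{\left(Q \right)} = Q Q \left(-4 + Q + Q^{2}\right) = Q^{2} \left(-4 + Q + Q^{2}\right)$)
$- 19 m{\left(- 6 \left(0 + 0\right)^{2} \right)} = - 19 \left(- 6 \left(0 + 0\right)^{2}\right)^{2} \left(-4 - 6 \left(0 + 0\right)^{2} + \left(- 6 \left(0 + 0\right)^{2}\right)^{2}\right) = - 19 \left(- 6 \cdot 0^{2}\right)^{2} \left(-4 - 6 \cdot 0^{2} + \left(- 6 \cdot 0^{2}\right)^{2}\right) = - 19 \left(\left(-6\right) 0\right)^{2} \left(-4 - 0 + \left(\left(-6\right) 0\right)^{2}\right) = - 19 \cdot 0^{2} \left(-4 + 0 + 0^{2}\right) = - 19 \cdot 0 \left(-4 + 0 + 0\right) = - 19 \cdot 0 \left(-4\right) = \left(-19\right) 0 = 0$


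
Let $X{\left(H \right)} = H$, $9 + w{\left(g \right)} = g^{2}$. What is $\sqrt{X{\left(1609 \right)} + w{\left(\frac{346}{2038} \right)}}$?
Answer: $\frac{\sqrt{1661407529}}{1019} \approx 40.0$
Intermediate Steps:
$w{\left(g \right)} = -9 + g^{2}$
$\sqrt{X{\left(1609 \right)} + w{\left(\frac{346}{2038} \right)}} = \sqrt{1609 - \left(9 - \left(\frac{346}{2038}\right)^{2}\right)} = \sqrt{1609 - \left(9 - \left(346 \cdot \frac{1}{2038}\right)^{2}\right)} = \sqrt{1609 - \left(9 - \left(\frac{173}{1019}\right)^{2}\right)} = \sqrt{1609 + \left(-9 + \frac{29929}{1038361}\right)} = \sqrt{1609 - \frac{9315320}{1038361}} = \sqrt{\frac{1661407529}{1038361}} = \frac{\sqrt{1661407529}}{1019}$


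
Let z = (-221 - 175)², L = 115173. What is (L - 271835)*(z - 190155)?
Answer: 5222954418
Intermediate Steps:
z = 156816 (z = (-396)² = 156816)
(L - 271835)*(z - 190155) = (115173 - 271835)*(156816 - 190155) = -156662*(-33339) = 5222954418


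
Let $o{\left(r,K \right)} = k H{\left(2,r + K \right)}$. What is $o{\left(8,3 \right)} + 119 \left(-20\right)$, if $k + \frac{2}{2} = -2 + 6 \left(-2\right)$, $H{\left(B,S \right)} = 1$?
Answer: $-2395$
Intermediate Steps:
$k = -15$ ($k = -1 + \left(-2 + 6 \left(-2\right)\right) = -1 - 14 = -15$)
$o{\left(r,K \right)} = -15$ ($o{\left(r,K \right)} = \left(-15\right) 1 = -15$)
$o{\left(8,3 \right)} + 119 \left(-20\right) = -15 + 119 \left(-20\right) = -15 - 2380 = -2395$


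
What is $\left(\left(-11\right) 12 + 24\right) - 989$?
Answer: $-1097$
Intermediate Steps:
$\left(\left(-11\right) 12 + 24\right) - 989 = \left(-132 + 24\right) - 989 = -108 - 989 = -1097$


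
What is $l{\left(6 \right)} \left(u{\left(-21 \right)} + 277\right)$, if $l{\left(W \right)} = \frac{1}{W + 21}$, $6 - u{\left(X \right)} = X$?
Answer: $\frac{304}{27} \approx 11.259$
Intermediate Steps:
$u{\left(X \right)} = 6 - X$
$l{\left(W \right)} = \frac{1}{21 + W}$
$l{\left(6 \right)} \left(u{\left(-21 \right)} + 277\right) = \frac{\left(6 - -21\right) + 277}{21 + 6} = \frac{\left(6 + 21\right) + 277}{27} = \frac{27 + 277}{27} = \frac{1}{27} \cdot 304 = \frac{304}{27}$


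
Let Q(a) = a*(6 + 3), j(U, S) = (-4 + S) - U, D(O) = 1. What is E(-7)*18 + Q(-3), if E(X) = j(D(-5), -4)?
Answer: -189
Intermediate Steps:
j(U, S) = -4 + S - U
E(X) = -9 (E(X) = -4 - 4 - 1*1 = -4 - 4 - 1 = -9)
Q(a) = 9*a (Q(a) = a*9 = 9*a)
E(-7)*18 + Q(-3) = -9*18 + 9*(-3) = -162 - 27 = -189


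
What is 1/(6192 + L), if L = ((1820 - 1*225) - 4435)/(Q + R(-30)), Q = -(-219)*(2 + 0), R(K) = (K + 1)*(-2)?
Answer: 62/383549 ≈ 0.00016165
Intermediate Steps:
R(K) = -2 - 2*K (R(K) = (1 + K)*(-2) = -2 - 2*K)
Q = 438 (Q = -(-219)*2 = -1*(-438) = 438)
L = -355/62 (L = ((1820 - 1*225) - 4435)/(438 + (-2 - 2*(-30))) = ((1820 - 225) - 4435)/(438 + (-2 + 60)) = (1595 - 4435)/(438 + 58) = -2840/496 = -2840*1/496 = -355/62 ≈ -5.7258)
1/(6192 + L) = 1/(6192 - 355/62) = 1/(383549/62) = 62/383549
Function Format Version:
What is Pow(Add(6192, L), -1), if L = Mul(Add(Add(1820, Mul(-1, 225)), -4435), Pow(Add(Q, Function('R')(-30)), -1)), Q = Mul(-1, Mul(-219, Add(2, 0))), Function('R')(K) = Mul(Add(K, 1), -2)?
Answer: Rational(62, 383549) ≈ 0.00016165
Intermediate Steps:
Function('R')(K) = Add(-2, Mul(-2, K)) (Function('R')(K) = Mul(Add(1, K), -2) = Add(-2, Mul(-2, K)))
Q = 438 (Q = Mul(-1, Mul(-219, 2)) = Mul(-1, -438) = 438)
L = Rational(-355, 62) (L = Mul(Add(Add(1820, Mul(-1, 225)), -4435), Pow(Add(438, Add(-2, Mul(-2, -30))), -1)) = Mul(Add(Add(1820, -225), -4435), Pow(Add(438, Add(-2, 60)), -1)) = Mul(Add(1595, -4435), Pow(Add(438, 58), -1)) = Mul(-2840, Pow(496, -1)) = Mul(-2840, Rational(1, 496)) = Rational(-355, 62) ≈ -5.7258)
Pow(Add(6192, L), -1) = Pow(Add(6192, Rational(-355, 62)), -1) = Pow(Rational(383549, 62), -1) = Rational(62, 383549)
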